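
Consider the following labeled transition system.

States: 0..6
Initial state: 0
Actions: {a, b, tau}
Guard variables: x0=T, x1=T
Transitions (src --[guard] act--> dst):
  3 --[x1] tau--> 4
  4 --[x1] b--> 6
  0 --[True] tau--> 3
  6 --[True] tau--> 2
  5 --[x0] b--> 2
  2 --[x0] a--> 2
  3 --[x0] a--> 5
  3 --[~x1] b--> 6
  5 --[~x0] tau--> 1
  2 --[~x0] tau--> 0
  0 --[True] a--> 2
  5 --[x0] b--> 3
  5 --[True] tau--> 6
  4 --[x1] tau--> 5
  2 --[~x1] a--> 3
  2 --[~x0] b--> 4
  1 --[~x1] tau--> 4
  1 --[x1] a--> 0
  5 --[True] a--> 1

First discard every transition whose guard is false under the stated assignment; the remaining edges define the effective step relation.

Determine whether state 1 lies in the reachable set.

13 transition(s) survive guard evaluation.
L0 = {0}
L1 = {2,3}  now seen {0,2,3}
L2 = {4,5}  now seen {0,2,3,4,5}
L3 = {1,6}  now seen {0,1,2,3,4,5,6}
R = {0,1,2,3,4,5,6}
witness 1: tau·a·a

Answer: REACHABLE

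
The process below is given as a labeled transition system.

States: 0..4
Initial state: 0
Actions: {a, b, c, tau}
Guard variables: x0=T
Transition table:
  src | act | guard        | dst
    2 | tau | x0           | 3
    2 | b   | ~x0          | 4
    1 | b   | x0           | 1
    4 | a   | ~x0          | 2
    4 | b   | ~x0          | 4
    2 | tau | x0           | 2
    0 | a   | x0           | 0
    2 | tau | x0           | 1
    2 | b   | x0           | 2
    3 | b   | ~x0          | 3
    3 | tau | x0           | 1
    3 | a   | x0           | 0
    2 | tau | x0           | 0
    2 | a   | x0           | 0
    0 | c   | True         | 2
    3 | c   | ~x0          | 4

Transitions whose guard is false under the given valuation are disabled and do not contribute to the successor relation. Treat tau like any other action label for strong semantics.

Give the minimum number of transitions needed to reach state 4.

Answer: UNREACHABLE

Analysis:
BFS to 4:
  L0 = {0}
  L1 = {2}
  L2 = {1,3}
4 never appears.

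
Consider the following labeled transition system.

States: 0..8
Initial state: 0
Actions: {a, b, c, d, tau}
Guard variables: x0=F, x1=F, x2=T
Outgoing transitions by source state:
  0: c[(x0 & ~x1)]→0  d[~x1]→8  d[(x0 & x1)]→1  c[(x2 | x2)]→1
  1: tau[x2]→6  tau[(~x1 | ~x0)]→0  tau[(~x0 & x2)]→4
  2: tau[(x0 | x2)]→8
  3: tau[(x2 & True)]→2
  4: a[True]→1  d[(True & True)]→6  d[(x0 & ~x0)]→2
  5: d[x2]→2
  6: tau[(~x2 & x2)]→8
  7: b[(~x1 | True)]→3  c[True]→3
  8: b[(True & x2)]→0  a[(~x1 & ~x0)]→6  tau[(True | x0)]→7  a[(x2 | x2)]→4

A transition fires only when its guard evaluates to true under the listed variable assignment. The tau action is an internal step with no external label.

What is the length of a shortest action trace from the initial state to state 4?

Answer: 2

Analysis:
BFS to 4:
  L0 = {0}
  L1 = {1,8}
  L2 = {4,6,7}
depth(4)=2, e.g. c·tau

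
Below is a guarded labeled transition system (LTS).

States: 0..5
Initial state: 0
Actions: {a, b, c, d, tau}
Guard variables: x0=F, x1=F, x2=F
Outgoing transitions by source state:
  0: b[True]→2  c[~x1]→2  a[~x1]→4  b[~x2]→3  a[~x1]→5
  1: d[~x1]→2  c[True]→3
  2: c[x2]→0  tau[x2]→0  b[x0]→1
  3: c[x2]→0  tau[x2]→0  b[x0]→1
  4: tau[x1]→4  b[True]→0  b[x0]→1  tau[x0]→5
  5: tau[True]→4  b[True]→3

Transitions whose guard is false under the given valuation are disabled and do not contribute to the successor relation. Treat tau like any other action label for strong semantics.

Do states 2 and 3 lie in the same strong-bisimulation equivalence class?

Answer: BISIMILAR

Analysis:
Compute ~ classes (split until stable):
  P[0] = {{0,1,2,3,4,5}}
  P[1] = {{0},{1},{2,3},{4},{5}}
5 equivalence class(es) (converged in 2)
class of 2: {2,3}; class of 3: {2,3}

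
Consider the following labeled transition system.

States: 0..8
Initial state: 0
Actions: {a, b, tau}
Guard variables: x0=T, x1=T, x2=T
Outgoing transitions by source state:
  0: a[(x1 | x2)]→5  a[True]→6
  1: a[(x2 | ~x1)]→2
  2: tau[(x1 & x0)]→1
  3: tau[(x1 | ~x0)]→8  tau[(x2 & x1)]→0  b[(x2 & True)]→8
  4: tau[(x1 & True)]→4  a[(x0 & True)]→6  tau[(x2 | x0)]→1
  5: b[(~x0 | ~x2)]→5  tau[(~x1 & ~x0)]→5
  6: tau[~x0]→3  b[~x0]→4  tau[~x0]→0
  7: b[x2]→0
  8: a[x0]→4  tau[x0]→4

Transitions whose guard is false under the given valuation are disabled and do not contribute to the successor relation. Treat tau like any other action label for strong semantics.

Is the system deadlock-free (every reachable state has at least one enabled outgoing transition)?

Reach set: {0,5,6}
  0: a→5  a→6  [deg 2]
  5: ∅  [STUCK]
  6: ∅  [STUCK]
witness 5: a

Answer: DEADLOCK at state 5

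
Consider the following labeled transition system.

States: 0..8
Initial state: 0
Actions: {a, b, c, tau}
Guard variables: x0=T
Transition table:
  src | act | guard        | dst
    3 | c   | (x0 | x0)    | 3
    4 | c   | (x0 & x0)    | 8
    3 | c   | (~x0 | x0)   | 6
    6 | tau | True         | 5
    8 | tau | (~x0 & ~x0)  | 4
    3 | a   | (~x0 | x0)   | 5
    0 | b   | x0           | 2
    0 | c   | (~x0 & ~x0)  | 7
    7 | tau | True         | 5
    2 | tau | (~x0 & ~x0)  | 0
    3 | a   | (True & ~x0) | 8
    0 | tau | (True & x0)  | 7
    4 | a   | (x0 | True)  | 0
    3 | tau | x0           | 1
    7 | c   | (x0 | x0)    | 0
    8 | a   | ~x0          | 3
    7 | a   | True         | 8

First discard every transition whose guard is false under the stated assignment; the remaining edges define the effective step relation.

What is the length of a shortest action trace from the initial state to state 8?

Answer: 2

Working:
BFS to 8:
  Layer 0: {0}
  Layer 1: {2,7}
  Layer 2: {5,8}
depth(8)=2, e.g. tau·a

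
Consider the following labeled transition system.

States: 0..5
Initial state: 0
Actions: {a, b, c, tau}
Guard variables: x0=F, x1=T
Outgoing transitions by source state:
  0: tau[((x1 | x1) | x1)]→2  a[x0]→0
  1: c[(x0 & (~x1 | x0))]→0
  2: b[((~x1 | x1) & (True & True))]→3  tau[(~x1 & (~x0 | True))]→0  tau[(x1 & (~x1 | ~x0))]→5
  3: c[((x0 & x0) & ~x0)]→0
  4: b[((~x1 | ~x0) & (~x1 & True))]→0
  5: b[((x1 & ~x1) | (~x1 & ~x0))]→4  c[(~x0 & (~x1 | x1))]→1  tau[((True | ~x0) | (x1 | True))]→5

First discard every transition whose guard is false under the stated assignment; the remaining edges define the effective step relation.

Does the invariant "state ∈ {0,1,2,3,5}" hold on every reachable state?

Answer: INVARIANT HOLDS

Working:
Safe = {0,1,2,3,5}
Reach set: {0,1,2,3,5}
  0: ok
  1: ok
  2: ok
  3: ok
  5: ok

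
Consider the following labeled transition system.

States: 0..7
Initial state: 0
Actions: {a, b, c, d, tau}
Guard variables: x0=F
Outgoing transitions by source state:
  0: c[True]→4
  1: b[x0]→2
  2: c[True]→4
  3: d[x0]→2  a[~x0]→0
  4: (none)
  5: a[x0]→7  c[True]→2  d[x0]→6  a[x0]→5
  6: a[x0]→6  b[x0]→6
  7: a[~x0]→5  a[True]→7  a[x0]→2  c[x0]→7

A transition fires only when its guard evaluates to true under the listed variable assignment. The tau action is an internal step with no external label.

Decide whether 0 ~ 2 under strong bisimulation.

Compute ~ classes (split until stable):
  π0 = {{0,1,2,3,4,5,6,7}}
  π1 = {{0,2,5},{1,4,6},{3,7}}
  π2 = {{0,2},{1,4,6},{3},{5},{7}}
stable after 3 split(s): 5 block(s)
0∈{0,2}, 2∈{0,2}

Answer: BISIMILAR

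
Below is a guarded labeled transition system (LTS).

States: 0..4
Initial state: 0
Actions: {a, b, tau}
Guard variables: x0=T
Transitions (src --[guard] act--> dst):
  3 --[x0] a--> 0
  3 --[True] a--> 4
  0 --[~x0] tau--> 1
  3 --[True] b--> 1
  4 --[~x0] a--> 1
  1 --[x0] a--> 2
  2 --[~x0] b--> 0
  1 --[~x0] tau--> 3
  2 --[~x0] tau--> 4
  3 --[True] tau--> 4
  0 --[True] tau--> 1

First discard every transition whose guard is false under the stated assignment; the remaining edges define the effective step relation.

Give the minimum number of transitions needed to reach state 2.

BFS to 2:
  Layer 0: {0}
  Layer 1: {1}
  Layer 2: {2}
2 enters at depth 2; path tau·a

Answer: 2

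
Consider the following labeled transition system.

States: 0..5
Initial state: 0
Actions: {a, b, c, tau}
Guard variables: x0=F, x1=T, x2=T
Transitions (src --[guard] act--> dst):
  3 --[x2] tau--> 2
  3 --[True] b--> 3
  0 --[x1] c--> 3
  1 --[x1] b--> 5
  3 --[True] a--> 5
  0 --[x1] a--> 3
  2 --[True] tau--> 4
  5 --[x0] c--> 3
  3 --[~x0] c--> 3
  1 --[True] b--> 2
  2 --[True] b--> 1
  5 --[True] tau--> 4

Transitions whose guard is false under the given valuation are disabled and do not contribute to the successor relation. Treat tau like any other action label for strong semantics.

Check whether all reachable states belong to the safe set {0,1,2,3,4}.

Allowed set {0,1,2,3,4}
R = {0,1,2,3,4,5}
  0: ✓
  1: ✓
  2: ✓
  3: ✓
  4: ✓
  5: VIOLATES
reach 5 via c·a — violates

Answer: INVARIANT VIOLATED at state 5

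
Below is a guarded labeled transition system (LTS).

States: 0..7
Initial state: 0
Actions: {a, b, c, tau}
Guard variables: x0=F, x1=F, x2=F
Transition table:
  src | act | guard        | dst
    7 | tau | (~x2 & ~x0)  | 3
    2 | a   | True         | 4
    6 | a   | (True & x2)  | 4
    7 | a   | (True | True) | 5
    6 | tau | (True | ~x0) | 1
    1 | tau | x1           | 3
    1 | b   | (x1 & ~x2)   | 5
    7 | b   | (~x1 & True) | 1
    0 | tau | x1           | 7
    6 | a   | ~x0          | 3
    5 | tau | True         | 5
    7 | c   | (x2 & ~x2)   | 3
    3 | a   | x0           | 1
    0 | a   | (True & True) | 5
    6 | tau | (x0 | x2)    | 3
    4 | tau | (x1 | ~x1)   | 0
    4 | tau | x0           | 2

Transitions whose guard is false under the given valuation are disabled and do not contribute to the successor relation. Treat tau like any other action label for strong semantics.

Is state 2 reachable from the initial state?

After dropping false guards: 9 live edges.
depth 0: {0}
depth 1: {5}  total {0,5}
Reachable = {0,5}

Answer: UNREACHABLE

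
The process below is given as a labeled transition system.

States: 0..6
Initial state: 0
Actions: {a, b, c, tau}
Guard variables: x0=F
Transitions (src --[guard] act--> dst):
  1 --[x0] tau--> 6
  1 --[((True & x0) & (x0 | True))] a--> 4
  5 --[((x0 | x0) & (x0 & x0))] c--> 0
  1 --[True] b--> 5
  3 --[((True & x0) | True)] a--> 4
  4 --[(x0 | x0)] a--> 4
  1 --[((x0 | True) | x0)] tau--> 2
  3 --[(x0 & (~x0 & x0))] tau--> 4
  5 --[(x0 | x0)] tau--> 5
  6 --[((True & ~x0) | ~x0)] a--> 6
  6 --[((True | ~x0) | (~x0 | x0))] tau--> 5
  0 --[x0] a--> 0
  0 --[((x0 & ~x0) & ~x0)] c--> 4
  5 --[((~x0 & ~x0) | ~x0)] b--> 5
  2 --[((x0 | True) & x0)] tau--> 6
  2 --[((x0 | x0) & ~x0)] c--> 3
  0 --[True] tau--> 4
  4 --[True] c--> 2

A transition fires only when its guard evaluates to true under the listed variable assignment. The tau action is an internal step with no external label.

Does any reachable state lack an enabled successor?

R = {0,2,4}
  0: tau→4  [deg 1]
  2: ∅  [STUCK]
  4: c→2  [deg 1]
trace reaching 2: tau·c

Answer: DEADLOCK at state 2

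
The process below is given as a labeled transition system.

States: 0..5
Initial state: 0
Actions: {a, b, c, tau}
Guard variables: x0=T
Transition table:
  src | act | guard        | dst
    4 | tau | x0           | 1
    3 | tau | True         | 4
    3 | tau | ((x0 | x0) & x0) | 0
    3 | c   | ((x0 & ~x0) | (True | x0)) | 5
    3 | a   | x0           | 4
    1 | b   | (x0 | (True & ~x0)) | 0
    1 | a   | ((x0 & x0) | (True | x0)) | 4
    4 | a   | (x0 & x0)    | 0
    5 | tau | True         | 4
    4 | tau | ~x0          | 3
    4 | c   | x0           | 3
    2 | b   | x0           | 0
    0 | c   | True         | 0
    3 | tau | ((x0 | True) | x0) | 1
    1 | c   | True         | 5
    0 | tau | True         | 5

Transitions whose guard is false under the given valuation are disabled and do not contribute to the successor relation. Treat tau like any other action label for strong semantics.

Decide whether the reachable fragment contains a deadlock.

Reachable = {0,1,3,4,5}
  0: c→0  tau→5  [deg 2]
  1: a→4  b→0  c→5  [deg 3]
  3: a→4  c→5  tau→0  tau→1  tau→4  [deg 5]
  4: a→0  c→3  tau→1  [deg 3]
  5: tau→4  [deg 1]

Answer: DEADLOCK-FREE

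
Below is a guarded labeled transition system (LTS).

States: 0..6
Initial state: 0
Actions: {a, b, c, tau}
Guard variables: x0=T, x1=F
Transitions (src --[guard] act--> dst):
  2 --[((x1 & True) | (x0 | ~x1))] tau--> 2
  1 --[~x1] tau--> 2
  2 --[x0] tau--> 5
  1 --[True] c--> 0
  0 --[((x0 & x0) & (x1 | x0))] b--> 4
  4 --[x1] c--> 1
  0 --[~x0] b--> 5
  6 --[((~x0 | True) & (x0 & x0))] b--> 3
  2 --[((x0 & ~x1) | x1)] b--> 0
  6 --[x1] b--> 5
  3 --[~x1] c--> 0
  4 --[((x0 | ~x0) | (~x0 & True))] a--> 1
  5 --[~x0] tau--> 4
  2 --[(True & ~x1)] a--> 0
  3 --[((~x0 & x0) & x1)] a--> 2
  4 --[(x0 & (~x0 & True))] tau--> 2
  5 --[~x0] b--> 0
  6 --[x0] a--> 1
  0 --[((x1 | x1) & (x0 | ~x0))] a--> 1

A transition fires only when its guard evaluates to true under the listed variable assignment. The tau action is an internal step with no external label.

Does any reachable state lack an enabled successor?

R = {0,1,2,4,5}
  0: b→4  [1 out]
  1: c→0  tau→2  [2 out]
  2: a→0  b→0  tau→2  tau→5  [4 out]
  4: a→1  [1 out]
  5: ∅  [deadlock]
witness 5: b·a·tau·tau

Answer: DEADLOCK at state 5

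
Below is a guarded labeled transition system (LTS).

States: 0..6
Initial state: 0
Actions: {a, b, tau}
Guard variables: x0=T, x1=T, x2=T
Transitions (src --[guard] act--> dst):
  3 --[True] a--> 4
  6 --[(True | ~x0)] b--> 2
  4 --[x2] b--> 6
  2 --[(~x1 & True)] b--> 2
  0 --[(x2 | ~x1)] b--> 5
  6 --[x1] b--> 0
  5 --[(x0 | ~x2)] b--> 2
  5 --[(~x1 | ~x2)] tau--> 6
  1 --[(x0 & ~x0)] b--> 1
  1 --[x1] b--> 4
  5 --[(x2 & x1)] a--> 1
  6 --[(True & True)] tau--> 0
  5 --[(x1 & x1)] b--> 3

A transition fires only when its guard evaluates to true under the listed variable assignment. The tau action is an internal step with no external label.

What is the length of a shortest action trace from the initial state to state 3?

BFS to 3:
  L0 = {0}
  L1 = {5}
  L2 = {1,2,3}
first hit 3 at d=2 via b·b

Answer: 2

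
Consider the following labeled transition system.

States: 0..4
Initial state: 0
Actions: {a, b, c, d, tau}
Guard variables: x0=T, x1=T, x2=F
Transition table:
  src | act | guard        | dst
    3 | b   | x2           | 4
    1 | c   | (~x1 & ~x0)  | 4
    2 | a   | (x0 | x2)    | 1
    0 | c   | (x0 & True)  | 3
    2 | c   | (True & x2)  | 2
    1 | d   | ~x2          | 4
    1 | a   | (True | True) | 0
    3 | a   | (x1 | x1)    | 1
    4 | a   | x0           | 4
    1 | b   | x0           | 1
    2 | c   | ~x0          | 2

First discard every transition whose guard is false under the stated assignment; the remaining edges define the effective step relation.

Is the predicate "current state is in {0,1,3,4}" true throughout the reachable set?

Inv-set: {0,1,3,4}
Reach set: {0,1,3,4}
  0: ok
  1: ok
  3: ok
  4: ok

Answer: INVARIANT HOLDS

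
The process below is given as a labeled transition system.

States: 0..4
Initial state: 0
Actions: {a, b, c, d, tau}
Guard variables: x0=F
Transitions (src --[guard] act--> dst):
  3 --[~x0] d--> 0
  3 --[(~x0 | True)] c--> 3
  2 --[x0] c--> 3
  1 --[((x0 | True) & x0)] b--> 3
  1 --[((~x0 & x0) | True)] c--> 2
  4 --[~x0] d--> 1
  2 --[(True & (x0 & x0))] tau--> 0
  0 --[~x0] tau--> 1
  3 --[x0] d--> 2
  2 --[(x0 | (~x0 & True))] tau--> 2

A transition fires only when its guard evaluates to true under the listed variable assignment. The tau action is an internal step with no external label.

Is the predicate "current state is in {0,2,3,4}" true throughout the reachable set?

Inv-set: {0,2,3,4}
Reachable = {0,1,2}
  0: safe
  1: VIOLATES
  2: safe
reach 1 via tau — violates

Answer: INVARIANT VIOLATED at state 1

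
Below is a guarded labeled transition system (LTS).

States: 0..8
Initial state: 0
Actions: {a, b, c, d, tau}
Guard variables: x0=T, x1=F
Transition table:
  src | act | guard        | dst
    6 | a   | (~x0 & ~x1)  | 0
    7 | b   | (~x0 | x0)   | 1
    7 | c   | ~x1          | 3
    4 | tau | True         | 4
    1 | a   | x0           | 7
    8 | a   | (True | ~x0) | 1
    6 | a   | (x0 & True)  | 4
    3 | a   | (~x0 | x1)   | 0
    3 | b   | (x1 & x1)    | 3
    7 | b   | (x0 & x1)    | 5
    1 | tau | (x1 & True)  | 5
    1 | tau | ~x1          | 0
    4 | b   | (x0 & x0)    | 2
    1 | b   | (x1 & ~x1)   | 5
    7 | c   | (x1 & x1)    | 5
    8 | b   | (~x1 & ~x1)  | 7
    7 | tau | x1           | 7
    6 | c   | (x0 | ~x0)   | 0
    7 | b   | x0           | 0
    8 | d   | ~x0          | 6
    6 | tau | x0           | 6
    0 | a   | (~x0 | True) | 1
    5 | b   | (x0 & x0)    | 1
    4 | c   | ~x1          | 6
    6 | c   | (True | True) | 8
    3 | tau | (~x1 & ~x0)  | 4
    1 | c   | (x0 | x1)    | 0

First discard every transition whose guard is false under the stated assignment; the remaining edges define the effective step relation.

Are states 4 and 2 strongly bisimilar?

Bisimulation quotient by refinement:
  round 0: {{0,1,2,3,4,5,6,7,8}}
  round 1: {{0},{1,6},{2,3},{4},{5},{7},{8}}
  round 2: {{0},{1},{2,3},{4},{5},{6},{7},{8}}
Fixed point at round 3; 8 class(es).
4∈{4}, 2∈{2,3}

Answer: NOT BISIMILAR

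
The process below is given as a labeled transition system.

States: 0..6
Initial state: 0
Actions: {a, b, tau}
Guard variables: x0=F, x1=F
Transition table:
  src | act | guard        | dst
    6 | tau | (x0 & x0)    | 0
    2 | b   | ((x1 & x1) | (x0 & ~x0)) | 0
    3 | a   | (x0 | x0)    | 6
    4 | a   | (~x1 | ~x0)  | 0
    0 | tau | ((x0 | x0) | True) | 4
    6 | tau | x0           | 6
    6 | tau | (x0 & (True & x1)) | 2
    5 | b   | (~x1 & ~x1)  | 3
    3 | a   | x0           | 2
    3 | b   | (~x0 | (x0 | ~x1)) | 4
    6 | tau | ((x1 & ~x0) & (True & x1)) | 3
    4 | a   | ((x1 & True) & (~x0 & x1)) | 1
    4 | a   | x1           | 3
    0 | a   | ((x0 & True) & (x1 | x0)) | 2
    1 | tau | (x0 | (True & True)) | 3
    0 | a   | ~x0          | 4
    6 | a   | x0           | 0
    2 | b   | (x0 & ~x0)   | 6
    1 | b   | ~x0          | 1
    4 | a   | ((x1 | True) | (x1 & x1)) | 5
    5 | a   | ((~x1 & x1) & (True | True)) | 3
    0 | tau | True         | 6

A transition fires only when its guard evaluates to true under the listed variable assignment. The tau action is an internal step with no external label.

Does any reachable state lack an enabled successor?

Answer: DEADLOCK at state 6

Trace:
Reachable = {0,3,4,5,6}
  0: a→4  tau→4  tau→6  [3 exit(s)]
  3: b→4  [1 exit(s)]
  4: a→0  a→5  [2 exit(s)]
  5: b→3  [1 exit(s)]
  6: ∅  [no exit]
trace reaching 6: tau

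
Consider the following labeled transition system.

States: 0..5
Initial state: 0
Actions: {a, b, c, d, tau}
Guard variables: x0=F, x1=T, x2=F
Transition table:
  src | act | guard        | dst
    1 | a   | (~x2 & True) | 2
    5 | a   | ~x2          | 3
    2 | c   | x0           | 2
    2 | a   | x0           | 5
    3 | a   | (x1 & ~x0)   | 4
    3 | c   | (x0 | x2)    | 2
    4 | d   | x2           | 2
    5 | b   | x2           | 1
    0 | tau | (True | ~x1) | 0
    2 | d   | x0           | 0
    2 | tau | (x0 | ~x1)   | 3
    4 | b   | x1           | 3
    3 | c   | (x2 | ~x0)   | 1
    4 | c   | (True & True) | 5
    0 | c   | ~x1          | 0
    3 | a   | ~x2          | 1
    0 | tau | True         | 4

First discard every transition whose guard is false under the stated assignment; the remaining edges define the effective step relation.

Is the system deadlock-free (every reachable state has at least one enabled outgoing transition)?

Reachable = {0,1,2,3,4,5}
  0: tau→0  tau→4  [deg 2]
  1: a→2  [deg 1]
  2: ∅  [STUCK]
  3: a→1  a→4  c→1  [deg 3]
  4: b→3  c→5  [deg 2]
  5: a→3  [deg 1]
witness 2: tau·b·a·a

Answer: DEADLOCK at state 2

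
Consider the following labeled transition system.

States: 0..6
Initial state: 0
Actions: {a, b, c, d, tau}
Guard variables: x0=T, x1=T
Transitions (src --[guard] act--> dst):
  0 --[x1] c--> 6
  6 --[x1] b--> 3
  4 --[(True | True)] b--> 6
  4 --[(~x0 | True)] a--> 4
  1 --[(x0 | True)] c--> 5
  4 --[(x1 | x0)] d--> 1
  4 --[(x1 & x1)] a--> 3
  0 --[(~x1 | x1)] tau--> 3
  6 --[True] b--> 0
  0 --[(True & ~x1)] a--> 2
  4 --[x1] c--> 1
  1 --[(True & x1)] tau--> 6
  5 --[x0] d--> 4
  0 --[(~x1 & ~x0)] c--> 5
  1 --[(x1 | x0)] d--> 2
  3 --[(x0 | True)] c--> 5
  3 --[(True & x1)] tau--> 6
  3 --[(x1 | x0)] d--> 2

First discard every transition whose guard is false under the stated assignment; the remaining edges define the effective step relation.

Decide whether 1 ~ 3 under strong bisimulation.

Answer: BISIMILAR

Analysis:
Bisimulation quotient by refinement:
  P[0] = {{0,1,2,3,4,5,6}}
  P[1] = {{0},{1,3},{2},{4},{5},{6}}
Fixed point at round 2; 6 class(es).
1∈{1,3}, 3∈{1,3}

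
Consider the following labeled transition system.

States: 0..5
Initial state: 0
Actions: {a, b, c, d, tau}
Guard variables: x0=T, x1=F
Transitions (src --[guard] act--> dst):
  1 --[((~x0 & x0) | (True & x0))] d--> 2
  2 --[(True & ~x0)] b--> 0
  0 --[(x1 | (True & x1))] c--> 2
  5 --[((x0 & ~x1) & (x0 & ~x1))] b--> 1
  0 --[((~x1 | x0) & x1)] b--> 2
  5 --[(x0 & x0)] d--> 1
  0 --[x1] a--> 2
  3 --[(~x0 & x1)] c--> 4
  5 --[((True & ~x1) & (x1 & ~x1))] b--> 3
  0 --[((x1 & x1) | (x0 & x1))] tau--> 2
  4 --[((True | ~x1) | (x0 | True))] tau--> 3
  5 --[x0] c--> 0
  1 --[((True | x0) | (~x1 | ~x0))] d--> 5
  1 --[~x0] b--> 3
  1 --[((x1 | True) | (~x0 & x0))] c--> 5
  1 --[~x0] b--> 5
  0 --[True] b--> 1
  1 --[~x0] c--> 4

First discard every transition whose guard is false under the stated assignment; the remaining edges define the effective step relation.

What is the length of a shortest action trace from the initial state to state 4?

BFS to 4:
  L0 = {0}
  L1 = {1}
  L2 = {2,5}
4 never appears.

Answer: UNREACHABLE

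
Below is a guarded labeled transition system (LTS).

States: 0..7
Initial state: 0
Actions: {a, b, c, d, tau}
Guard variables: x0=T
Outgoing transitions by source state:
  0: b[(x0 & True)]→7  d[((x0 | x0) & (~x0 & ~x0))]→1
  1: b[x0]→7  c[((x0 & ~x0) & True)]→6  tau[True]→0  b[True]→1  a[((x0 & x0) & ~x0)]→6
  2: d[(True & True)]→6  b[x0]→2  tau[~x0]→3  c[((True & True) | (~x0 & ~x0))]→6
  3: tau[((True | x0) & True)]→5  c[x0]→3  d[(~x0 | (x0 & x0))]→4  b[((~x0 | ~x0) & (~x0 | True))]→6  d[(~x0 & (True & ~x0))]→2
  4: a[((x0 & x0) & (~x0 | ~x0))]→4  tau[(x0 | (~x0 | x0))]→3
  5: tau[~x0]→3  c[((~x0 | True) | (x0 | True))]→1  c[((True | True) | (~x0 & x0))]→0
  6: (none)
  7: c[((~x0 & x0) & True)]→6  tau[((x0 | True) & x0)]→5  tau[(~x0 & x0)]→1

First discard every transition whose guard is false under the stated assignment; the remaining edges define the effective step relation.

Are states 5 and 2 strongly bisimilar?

Answer: NOT BISIMILAR

Working:
Compute ~ classes (split until stable):
  P[0] = {{0,1,2,3,4,5,6,7}}
  P[1] = {{0},{1},{2},{3},{4,7},{5},{6}}
  P[2] = {{0},{1},{2},{3},{4},{5},{6},{7}}
Fixed point at round 3; 8 class(es).
5∈{5}, 2∈{2}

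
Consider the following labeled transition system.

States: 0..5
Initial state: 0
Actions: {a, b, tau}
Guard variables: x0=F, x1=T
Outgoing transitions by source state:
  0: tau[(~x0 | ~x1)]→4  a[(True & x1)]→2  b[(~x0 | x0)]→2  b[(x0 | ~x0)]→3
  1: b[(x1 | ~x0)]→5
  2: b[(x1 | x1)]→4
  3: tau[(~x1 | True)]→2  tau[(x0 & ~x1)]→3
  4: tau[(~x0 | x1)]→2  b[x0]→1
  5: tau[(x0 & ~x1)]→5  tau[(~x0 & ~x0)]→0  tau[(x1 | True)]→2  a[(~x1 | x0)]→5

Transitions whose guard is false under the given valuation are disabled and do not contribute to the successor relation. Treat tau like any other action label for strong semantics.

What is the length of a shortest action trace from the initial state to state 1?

Answer: UNREACHABLE

Analysis:
BFS to 1:
  Layer 0: {0}
  Layer 1: {2,3,4}
1 never appears.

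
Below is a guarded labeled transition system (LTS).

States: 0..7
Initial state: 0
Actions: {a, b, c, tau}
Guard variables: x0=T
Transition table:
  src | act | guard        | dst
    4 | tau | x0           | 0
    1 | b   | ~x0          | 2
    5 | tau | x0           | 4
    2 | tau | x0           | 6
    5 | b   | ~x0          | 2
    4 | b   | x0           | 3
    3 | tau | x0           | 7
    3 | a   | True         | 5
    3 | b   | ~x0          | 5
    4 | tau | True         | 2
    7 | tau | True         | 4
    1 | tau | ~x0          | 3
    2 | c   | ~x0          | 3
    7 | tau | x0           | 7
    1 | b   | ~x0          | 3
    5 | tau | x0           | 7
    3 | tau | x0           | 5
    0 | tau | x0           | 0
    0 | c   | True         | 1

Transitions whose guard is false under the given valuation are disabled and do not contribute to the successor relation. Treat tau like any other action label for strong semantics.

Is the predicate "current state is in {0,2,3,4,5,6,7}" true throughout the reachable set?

Inv-set: {0,2,3,4,5,6,7}
Reachable = {0,1}
  0: ok
  1: outside
reach 1 via c — violates

Answer: INVARIANT VIOLATED at state 1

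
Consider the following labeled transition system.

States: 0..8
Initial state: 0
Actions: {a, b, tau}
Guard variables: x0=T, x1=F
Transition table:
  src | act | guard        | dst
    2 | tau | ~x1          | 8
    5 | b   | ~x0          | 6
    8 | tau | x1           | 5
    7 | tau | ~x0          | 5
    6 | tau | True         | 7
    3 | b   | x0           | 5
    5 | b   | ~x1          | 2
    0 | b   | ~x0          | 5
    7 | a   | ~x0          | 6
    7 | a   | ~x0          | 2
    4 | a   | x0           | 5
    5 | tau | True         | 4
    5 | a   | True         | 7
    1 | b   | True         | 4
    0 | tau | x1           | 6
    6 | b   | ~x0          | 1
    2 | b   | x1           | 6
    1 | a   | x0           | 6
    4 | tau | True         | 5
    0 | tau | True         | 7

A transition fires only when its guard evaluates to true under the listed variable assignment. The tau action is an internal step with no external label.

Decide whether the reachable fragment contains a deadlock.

Reachable = {0,7}
  0: tau→7  [deg 1]
  7: ∅  [deadlock]
Path to 7: tau

Answer: DEADLOCK at state 7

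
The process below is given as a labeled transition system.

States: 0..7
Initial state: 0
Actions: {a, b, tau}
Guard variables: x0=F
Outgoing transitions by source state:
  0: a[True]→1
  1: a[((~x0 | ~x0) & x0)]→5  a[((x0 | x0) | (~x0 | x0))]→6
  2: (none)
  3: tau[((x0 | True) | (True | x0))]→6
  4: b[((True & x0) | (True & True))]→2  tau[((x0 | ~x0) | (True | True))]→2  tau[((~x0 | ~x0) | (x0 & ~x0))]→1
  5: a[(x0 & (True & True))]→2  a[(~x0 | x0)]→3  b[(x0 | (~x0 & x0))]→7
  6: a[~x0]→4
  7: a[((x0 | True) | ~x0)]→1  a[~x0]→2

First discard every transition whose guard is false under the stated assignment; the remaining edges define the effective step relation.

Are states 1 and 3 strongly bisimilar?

Answer: NOT BISIMILAR

Working:
Bisimulation quotient by refinement:
  round 0: {{0,1,2,3,4,5,6,7}}
  round 1: {{0,1,5,6,7},{2},{3},{4}}
  round 2: {{0,1},{2},{3},{4},{5},{6},{7}}
  round 3: {{0},{1},{2},{3},{4},{5},{6},{7}}
8 equivalence class(es) (converged in 4)
[1]={1}  [3]={3}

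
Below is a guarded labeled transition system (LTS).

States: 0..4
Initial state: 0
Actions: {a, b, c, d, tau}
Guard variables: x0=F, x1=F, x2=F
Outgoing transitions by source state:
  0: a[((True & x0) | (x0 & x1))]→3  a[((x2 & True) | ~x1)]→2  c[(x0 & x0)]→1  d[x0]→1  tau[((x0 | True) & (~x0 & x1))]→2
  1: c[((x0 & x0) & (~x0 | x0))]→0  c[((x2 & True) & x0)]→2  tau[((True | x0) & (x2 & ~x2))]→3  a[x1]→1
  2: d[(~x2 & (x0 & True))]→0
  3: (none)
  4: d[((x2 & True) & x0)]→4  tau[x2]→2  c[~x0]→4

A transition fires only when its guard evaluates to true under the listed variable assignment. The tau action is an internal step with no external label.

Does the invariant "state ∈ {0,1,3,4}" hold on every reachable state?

Answer: INVARIANT VIOLATED at state 2

Working:
Safe = {0,1,3,4}
Reach set: {0,2}
  0: ok
  2: VIOLATES
witness against invariant: a → 2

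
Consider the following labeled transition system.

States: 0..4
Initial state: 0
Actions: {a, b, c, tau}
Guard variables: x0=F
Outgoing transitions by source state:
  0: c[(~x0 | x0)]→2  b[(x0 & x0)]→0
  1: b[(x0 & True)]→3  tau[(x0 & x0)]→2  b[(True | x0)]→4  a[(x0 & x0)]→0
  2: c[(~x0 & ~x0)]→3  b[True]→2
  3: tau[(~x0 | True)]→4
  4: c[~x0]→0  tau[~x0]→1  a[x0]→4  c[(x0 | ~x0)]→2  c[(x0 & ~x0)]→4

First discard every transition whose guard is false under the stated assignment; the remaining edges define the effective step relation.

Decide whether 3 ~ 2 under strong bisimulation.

Answer: NOT BISIMILAR

Working:
Compute ~ classes (split until stable):
  π0 = {{0,1,2,3,4}}
  π1 = {{0},{1},{2},{3},{4}}
5 equivalence class(es) (converged in 2)
[3]={3}  [2]={2}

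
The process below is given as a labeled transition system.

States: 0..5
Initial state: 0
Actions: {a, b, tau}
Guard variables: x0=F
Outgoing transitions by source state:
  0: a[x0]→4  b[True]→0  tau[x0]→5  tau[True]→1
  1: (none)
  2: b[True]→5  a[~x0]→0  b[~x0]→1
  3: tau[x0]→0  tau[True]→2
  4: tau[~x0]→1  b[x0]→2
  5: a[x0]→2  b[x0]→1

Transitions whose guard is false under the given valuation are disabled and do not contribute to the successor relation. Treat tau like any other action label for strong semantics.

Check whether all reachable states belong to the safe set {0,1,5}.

Inv-set: {0,1,5}
Reach set: {0,1}
  0: ok
  1: ok

Answer: INVARIANT HOLDS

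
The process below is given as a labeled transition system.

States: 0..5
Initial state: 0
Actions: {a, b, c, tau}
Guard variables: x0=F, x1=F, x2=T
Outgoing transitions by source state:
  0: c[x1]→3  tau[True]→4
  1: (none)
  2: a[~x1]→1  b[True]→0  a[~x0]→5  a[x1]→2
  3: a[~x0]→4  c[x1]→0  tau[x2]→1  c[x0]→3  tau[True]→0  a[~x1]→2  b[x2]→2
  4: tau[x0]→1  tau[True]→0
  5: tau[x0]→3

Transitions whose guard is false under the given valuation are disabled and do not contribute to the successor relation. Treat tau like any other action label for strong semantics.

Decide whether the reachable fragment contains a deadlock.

R = {0,4}
  0: tau→4  [deg 1]
  4: tau→0  [deg 1]

Answer: DEADLOCK-FREE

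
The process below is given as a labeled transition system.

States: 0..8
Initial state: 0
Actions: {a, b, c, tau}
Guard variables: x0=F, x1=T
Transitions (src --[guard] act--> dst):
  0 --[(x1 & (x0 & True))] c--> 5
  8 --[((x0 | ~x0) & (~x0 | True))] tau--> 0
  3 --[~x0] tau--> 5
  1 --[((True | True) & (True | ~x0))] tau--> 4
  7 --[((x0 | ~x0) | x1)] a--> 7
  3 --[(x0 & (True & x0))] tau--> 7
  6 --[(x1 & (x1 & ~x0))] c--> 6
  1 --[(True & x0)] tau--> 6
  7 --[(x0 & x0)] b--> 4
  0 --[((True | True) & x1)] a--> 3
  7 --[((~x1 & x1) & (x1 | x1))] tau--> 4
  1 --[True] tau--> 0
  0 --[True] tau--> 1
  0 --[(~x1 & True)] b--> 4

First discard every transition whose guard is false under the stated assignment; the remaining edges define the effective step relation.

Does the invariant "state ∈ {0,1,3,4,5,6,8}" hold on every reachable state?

Answer: INVARIANT HOLDS

Analysis:
Allowed set {0,1,3,4,5,6,8}
R = {0,1,3,4,5}
  0: safe
  1: safe
  3: safe
  4: safe
  5: safe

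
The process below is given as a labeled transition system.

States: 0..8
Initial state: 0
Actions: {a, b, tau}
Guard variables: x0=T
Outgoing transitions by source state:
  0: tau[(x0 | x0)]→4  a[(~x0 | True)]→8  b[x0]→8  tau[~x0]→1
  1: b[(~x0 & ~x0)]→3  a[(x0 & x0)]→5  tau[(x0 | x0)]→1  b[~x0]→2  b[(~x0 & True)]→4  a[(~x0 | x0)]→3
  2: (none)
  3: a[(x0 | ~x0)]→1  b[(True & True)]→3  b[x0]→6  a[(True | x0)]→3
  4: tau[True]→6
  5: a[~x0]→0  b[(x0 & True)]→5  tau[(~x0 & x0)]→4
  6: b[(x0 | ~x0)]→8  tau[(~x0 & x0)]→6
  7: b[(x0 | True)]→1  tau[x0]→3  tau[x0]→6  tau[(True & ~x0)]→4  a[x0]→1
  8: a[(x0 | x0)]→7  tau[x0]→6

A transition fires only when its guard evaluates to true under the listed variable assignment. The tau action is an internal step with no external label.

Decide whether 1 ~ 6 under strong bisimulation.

Answer: NOT BISIMILAR

Analysis:
Bisimulation quotient by refinement:
  P[0] = {{0,1,2,3,4,5,6,7,8}}
  P[1] = {{0,7},{1,8},{2},{3},{4},{5,6}}
  P[2] = {{0},{1},{2},{3},{4},{5},{6},{7},{8}}
stable after 3 split(s): 9 block(s)
class of 1: {1}; class of 6: {6}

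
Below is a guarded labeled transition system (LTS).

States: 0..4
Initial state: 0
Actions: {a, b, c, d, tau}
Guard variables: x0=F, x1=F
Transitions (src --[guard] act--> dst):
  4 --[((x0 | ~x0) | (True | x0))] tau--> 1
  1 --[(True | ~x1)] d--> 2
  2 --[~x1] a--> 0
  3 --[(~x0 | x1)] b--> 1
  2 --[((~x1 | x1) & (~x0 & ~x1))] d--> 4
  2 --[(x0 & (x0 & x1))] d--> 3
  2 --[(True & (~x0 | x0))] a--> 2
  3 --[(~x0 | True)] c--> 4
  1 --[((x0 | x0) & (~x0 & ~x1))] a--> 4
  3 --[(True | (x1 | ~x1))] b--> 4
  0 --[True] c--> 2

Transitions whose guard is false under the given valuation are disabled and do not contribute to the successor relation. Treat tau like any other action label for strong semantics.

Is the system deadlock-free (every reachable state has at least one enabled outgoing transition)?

Answer: DEADLOCK-FREE

Working:
Reach set: {0,1,2,4}
  0: c→2  [1 out]
  1: d→2  [1 out]
  2: a→0  a→2  d→4  [3 out]
  4: tau→1  [1 out]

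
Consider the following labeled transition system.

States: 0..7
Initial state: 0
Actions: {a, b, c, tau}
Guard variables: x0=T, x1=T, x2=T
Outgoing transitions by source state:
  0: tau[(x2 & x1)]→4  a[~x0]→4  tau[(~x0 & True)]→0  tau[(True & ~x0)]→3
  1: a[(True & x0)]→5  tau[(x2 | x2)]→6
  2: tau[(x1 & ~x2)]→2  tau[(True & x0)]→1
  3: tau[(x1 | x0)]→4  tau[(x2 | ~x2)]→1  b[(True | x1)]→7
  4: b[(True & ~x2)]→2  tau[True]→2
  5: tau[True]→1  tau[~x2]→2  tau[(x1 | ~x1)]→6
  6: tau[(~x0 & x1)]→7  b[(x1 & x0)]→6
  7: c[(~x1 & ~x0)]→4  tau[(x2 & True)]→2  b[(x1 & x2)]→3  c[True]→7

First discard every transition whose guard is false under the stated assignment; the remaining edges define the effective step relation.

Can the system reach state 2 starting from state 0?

Answer: REACHABLE

Trace:
After dropping false guards: 14 live edges.
Layer 0: {0}
Layer 1: {4}  cumulative {0,4}
Layer 2: {2}  cumulative {0,2,4}
Layer 3: {1}  cumulative {0,1,2,4}
Layer 4: {5,6}  cumulative {0,1,2,4,5,6}
R = {0,1,2,4,5,6}
Path to 2: tau·tau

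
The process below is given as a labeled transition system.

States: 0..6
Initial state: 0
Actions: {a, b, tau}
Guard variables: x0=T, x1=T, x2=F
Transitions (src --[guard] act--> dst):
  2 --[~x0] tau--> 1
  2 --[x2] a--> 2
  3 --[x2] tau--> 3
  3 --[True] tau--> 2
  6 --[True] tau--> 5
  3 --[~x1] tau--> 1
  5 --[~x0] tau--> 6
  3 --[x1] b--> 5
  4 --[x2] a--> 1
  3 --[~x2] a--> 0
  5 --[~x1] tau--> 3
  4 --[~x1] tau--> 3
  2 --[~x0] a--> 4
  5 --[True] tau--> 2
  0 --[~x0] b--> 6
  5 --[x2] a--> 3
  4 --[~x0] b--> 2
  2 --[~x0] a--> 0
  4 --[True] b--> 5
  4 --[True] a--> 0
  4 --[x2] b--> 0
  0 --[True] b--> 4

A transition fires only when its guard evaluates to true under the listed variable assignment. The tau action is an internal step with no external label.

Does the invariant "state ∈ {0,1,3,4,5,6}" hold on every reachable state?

Answer: INVARIANT VIOLATED at state 2

Trace:
Allowed set {0,1,3,4,5,6}
Reachable = {0,2,4,5}
  0: ok
  2: VIOLATES
  4: ok
  5: ok
witness against invariant: b·b·tau → 2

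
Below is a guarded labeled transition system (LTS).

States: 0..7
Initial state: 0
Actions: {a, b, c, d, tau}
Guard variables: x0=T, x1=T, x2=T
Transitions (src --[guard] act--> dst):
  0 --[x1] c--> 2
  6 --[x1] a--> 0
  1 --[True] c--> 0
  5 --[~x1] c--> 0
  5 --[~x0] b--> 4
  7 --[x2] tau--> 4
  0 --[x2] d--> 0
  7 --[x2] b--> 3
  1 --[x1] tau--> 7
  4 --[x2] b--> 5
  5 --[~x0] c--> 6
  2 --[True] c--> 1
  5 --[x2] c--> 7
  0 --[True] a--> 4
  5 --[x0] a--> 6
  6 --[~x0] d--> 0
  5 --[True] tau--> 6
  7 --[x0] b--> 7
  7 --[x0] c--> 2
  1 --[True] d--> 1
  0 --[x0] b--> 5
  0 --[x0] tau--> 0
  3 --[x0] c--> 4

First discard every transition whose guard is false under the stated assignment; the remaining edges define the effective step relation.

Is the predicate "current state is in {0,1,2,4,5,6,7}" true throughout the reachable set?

Answer: INVARIANT VIOLATED at state 3

Working:
Allowed set {0,1,2,4,5,6,7}
R = {0,1,2,3,4,5,6,7}
  0: ok
  1: ok
  2: ok
  3: outside
  4: ok
  5: ok
  6: ok
  7: ok
counterexample path to 3: b·c·b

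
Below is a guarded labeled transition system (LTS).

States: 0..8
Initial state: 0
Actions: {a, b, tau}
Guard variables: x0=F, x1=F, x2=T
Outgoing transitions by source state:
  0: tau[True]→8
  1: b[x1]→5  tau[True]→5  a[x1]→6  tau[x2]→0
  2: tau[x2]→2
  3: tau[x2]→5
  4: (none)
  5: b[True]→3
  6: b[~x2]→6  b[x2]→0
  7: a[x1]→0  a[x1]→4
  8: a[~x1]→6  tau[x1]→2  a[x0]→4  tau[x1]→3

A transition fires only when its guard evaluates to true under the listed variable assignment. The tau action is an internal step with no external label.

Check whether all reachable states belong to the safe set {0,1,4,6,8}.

Answer: INVARIANT HOLDS

Analysis:
Allowed set {0,1,4,6,8}
Reachable = {0,6,8}
  0: ✓
  6: ✓
  8: ✓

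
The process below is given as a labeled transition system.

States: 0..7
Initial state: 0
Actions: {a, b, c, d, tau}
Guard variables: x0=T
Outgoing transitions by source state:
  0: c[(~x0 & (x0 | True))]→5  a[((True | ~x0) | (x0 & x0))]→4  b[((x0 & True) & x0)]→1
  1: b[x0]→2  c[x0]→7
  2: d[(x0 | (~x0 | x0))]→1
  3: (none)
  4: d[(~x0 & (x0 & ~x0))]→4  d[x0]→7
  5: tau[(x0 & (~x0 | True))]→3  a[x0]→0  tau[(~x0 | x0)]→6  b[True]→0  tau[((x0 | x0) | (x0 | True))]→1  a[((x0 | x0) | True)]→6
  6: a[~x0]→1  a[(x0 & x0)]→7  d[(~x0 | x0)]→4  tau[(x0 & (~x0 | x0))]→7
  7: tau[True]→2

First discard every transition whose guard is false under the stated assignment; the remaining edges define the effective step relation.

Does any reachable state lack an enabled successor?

Answer: DEADLOCK-FREE

Analysis:
Reach set: {0,1,2,4,7}
  0: a→4  b→1  [deg 2]
  1: b→2  c→7  [deg 2]
  2: d→1  [deg 1]
  4: d→7  [deg 1]
  7: tau→2  [deg 1]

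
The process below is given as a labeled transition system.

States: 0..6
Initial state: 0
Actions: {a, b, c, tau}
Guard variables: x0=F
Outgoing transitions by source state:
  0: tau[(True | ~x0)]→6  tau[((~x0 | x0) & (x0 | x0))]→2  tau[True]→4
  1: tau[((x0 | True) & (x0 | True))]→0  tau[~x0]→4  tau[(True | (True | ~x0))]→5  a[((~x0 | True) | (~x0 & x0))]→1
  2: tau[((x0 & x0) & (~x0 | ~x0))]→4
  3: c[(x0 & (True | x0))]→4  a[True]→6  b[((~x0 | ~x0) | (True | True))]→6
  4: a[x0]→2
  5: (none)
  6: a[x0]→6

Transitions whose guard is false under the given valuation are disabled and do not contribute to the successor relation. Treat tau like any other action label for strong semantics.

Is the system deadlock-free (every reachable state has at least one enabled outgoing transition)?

R = {0,4,6}
  0: tau→4  tau→6  [2 exit(s)]
  4: ∅  [deadlock]
  6: ∅  [deadlock]
witness 4: tau

Answer: DEADLOCK at state 4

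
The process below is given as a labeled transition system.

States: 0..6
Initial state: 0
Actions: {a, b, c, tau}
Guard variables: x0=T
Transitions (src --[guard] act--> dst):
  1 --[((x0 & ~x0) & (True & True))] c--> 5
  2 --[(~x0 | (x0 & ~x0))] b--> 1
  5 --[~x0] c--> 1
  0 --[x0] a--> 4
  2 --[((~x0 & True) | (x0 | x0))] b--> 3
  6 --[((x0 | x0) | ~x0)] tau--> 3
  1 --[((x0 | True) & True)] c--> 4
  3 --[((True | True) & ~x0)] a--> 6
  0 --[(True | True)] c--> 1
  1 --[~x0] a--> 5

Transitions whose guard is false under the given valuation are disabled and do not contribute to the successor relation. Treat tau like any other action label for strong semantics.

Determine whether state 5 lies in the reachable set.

Guard filter leaves 5 enabled edge(s).
Layer 0: {0}
Layer 1: {1,4}  total {0,1,4}
R = {0,1,4}

Answer: UNREACHABLE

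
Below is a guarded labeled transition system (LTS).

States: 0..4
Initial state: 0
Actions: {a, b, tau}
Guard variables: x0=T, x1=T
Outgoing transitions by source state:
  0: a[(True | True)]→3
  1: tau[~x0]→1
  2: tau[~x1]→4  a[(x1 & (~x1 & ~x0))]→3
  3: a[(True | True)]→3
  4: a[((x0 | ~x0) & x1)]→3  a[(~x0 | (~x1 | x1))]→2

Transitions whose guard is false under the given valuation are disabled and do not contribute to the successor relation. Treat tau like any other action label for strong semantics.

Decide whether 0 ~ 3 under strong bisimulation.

Answer: BISIMILAR

Analysis:
Refine partition for ~:
  π0 = {{0,1,2,3,4}}
  π1 = {{0,3,4},{1,2}}
  π2 = {{0,3},{1,2},{4}}
3 equivalence class(es) (converged in 3)
[0]={0,3}  [3]={0,3}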